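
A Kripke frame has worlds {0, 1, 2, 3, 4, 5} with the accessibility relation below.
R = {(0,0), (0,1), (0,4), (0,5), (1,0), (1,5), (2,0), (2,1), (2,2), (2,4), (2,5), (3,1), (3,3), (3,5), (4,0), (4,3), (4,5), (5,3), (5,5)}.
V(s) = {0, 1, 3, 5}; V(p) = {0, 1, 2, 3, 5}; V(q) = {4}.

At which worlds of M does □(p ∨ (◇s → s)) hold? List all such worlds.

Let φ = □(p ∨ (◇s → s)). Evaluate φ at each world:
  0 (successors {0, 1, 4, 5}): φ is false.
  1 (successors {0, 5}): φ is true.
  2 (successors {0, 1, 2, 4, 5}): φ is false.
  3 (successors {1, 3, 5}): φ is true.
  4 (successors {0, 3, 5}): φ is true.
  5 (successors {3, 5}): φ is true.
For instance, at 3:
  At 3: □(p ∨ (◇s → s)) requires p ∨ (◇s → s) at every successor {1, 3, 5}.
      At 1: p is true, ◇s → s is true, so p ∨ (◇s → s) is true.
      At 3: p is true, ◇s → s is true, so p ∨ (◇s → s) is true.
      At 5: p is true, ◇s → s is true, so p ∨ (◇s → s) is true.
  So □(p ∨ (◇s → s)) is true at 3.
Satisfying worlds: {1, 3, 4, 5}

1, 3, 4, 5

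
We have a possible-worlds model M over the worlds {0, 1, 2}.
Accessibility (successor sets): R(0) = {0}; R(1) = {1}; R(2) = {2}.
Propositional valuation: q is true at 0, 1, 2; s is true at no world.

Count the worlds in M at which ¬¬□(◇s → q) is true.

Recall that □ψ holds at a world iff ψ holds at every accessible world, and ◇ψ holds iff ψ holds at some accessible world.
Let φ = ¬¬□(◇s → q). Evaluate φ at each world:
  0 (successors {0}): φ is true.
  1 (successors {1}): φ is true.
  2 (successors {2}): φ is true.
For instance, at 0:
  At 0: ¬□(◇s → q) is false, so ¬¬□(◇s → q) is true.
    At 0: □(◇s → q) is true, so ¬□(◇s → q) is false.
      At 0: □(◇s → q) requires ◇s → q at every successor {0}.
        At 0: ◇s → q is true.
      So □(◇s → q) is true at 0.
Satisfying worlds: {0, 1, 2}

3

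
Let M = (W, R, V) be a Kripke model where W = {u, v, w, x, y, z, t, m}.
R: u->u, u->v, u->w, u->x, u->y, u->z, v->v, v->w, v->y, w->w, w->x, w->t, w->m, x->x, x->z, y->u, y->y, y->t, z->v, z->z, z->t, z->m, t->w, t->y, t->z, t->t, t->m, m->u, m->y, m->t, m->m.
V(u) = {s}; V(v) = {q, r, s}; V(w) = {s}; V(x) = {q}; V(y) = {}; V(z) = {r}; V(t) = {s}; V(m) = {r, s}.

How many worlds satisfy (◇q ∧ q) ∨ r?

4

Let φ = (◇q ∧ q) ∨ r. Evaluate φ at each world:
  u (successors {u, v, w, x, y, z}): φ is false.
  v (successors {v, w, y}): φ is true.
  w (successors {w, x, t, m}): φ is false.
  x (successors {x, z}): φ is true.
  y (successors {u, y, t}): φ is false.
  z (successors {v, z, t, m}): φ is true.
  t (successors {w, y, z, t, m}): φ is false.
  m (successors {u, y, t, m}): φ is true.
For instance, at z:
  At z: ◇q ∧ q is false, r is true, so (◇q ∧ q) ∨ r is true.
    At z: ◇q is true, q is false, so ◇q ∧ q is false.
      At z: ◇q requires q at some successor in {v, z, t, m}.
        q holds at v, so ◇q is true at z.
Satisfying worlds: {v, x, z, m}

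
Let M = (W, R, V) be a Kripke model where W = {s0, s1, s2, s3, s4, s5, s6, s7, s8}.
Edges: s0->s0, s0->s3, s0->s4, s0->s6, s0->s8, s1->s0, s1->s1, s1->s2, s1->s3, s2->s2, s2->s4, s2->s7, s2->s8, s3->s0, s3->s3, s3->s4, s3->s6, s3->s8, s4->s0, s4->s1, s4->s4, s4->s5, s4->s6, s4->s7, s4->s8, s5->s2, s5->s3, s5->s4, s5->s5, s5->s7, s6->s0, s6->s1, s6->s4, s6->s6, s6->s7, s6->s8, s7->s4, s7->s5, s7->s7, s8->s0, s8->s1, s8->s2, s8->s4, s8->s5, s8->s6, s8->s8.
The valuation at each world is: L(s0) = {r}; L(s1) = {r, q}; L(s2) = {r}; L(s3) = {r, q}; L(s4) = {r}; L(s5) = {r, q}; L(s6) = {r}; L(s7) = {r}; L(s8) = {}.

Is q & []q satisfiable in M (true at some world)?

Let φ = q & []q. Evaluate φ at each world:
  s0 (successors {s0, s3, s4, s6, s8}): φ is false.
  s1 (successors {s0, s1, s2, s3}): φ is false.
  s2 (successors {s2, s4, s7, s8}): φ is false.
  s3 (successors {s0, s3, s4, s6, s8}): φ is false.
  s4 (successors {s0, s1, s4, s5, s6, s7, s8}): φ is false.
  s5 (successors {s2, s3, s4, s5, s7}): φ is false.
  s6 (successors {s0, s1, s4, s6, s7, s8}): φ is false.
  s7 (successors {s4, s5, s7}): φ is false.
  s8 (successors {s0, s1, s2, s4, s5, s6, s8}): φ is false.
For instance, at s0:
  At s0: q is false, []q is false, so q & []q is false.
    At s0: []q requires q at every successor {s0, s3, s4, s6, s8}.
      q fails at s0, so []q is false at s0.

No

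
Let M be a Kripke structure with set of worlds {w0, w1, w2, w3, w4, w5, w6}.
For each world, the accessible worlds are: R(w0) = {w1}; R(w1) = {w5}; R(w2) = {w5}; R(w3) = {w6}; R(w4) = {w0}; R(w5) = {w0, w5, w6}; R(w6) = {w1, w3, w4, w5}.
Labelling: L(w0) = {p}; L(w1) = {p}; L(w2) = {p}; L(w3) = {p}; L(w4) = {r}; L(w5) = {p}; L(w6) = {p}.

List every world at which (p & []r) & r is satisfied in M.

Let φ = (p & []r) & r. Evaluate φ at each world:
  w0 (successors {w1}): φ is false.
  w1 (successors {w5}): φ is false.
  w2 (successors {w5}): φ is false.
  w3 (successors {w6}): φ is false.
  w4 (successors {w0}): φ is false.
  w5 (successors {w0, w5, w6}): φ is false.
  w6 (successors {w1, w3, w4, w5}): φ is false.
For instance, at w4:
  At w4: p & []r is false, r is true, so (p & []r) & r is false.
    At w4: p is false, []r is false, so p & []r is false.
      At w4: []r requires r at every successor {w0}.
        r fails at w0, so []r is false at w4.
Satisfying worlds: none.

none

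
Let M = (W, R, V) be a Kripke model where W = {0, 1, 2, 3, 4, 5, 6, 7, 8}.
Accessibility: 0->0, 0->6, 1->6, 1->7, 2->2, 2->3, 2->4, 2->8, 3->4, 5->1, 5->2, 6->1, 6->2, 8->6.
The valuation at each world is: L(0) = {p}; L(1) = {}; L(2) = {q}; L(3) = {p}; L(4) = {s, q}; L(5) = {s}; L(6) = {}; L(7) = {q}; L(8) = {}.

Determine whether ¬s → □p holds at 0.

Recall that □ψ holds at a world iff ψ holds at every accessible world, and ◇ψ holds iff ψ holds at some accessible world.
At 0: ¬s is true, □p is false, so ¬s → □p is false.
  At 0: □p requires p at every successor {0, 6}.
    p fails at 6, so □p is false at 0.

No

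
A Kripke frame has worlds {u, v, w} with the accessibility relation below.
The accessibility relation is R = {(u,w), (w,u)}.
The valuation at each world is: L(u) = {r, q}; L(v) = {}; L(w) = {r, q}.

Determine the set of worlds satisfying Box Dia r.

Recall that Box ψ holds at a world iff ψ holds at every accessible world, and Dia ψ holds iff ψ holds at some accessible world.
Let φ = Box Dia r. Evaluate φ at each world:
  u (successors {w}): φ is true.
  v (successors ∅): φ is true.
  w (successors {u}): φ is true.
For instance, at w:
  At w: Box Dia r requires Dia r at every successor {u}.
      At u: Dia r requires r at some successor in {w}.
        r holds at w, so Dia r is true at u.
  So Box Dia r is true at w.
Satisfying worlds: {u, v, w}

u, v, w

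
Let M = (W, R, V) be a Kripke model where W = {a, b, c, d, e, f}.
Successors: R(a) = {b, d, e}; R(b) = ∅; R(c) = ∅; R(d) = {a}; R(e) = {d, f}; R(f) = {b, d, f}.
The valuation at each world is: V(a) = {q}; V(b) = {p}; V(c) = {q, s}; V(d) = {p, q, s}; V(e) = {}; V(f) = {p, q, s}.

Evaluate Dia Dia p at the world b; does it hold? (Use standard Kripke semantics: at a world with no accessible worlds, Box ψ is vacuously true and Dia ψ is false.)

No

Recall that Dia ψ holds at a world iff ψ holds at some accessible world.
At b: no accessible worlds, so Dia Dia p is false.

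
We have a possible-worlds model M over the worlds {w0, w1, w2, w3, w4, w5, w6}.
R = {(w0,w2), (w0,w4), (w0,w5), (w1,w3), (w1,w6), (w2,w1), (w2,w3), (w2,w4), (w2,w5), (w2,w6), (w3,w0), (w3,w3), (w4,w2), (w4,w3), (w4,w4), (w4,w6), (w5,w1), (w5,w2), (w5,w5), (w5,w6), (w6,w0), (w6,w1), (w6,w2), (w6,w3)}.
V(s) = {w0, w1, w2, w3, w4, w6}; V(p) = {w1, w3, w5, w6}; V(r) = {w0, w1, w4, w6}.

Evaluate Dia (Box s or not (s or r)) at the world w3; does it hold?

Recall that Box ψ holds at a world iff ψ holds at every accessible world, and Dia ψ holds iff ψ holds at some accessible world.
At w3: Dia (Box s or not (s or r)) requires Box s or not (s or r) at some successor in {w0, w3}.
  Box s or not (s or r) holds at w3, so Dia (Box s or not (s or r)) is true at w3.
    At w3: Box s is true, not (s or r) is false, so Box s or not (s or r) is true.
      At w3: Box s requires s at every successor {w0, w3}.
        At w0: s is true.
        At w3: s is true.
      So Box s is true at w3.

Yes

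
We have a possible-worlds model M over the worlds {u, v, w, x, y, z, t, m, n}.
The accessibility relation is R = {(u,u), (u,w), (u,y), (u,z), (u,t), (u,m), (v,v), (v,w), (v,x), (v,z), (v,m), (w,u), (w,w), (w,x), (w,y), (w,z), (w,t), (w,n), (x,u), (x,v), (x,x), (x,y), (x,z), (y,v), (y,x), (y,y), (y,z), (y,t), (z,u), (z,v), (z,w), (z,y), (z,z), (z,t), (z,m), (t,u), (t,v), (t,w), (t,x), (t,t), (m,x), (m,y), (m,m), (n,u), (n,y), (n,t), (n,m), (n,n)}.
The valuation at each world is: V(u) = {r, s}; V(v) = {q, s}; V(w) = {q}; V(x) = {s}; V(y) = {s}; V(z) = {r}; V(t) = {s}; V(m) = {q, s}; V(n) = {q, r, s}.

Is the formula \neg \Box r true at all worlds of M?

Let φ = \neg \Box r. Evaluate φ at each world:
  u (successors {u, w, y, z, t, m}): φ is true.
  v (successors {v, w, x, z, m}): φ is true.
  w (successors {u, w, x, y, z, t, n}): φ is true.
  x (successors {u, v, x, y, z}): φ is true.
  y (successors {v, x, y, z, t}): φ is true.
  z (successors {u, v, w, y, z, t, m}): φ is true.
  t (successors {u, v, w, x, t}): φ is true.
  m (successors {x, y, m}): φ is true.
  n (successors {u, y, t, m, n}): φ is true.
For instance, at v:
  At v: \Box r is false, so \neg \Box r is true.
    At v: \Box r requires r at every successor {v, w, x, z, m}.
      r fails at v, so \Box r is false at v.

Yes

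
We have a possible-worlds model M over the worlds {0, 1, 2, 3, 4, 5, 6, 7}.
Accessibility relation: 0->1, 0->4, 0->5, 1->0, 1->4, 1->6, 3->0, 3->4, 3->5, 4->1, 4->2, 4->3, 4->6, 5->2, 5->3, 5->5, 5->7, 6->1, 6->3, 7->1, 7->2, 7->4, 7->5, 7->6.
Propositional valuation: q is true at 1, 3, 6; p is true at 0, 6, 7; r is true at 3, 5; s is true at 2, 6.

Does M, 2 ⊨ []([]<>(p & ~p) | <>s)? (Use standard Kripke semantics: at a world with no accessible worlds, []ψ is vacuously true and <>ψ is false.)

At 2: no accessible worlds, so []([]<>(p & ~p) | <>s) holds vacuously.

Yes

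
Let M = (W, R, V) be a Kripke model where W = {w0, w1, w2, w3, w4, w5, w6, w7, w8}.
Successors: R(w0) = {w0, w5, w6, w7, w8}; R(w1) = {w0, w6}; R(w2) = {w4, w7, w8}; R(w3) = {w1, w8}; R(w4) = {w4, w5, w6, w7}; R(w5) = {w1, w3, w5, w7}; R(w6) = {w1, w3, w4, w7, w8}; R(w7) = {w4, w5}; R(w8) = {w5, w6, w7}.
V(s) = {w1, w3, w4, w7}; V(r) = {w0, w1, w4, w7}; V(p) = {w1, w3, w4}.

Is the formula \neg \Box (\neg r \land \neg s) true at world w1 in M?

At w1: \Box (\neg r \land \neg s) is false, so \neg \Box (\neg r \land \neg s) is true.
  At w1: \Box (\neg r \land \neg s) requires \neg r \land \neg s at every successor {w0, w6}.
    \neg r \land \neg s fails at w0, so \Box (\neg r \land \neg s) is false at w1.

Yes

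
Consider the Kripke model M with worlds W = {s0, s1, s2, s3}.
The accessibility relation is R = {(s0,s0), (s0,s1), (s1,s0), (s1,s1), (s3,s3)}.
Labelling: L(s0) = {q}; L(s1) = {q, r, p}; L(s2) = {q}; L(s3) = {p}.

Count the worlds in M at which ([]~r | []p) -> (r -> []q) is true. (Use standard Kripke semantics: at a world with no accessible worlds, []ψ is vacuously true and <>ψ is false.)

Let φ = ([]~r | []p) -> (r -> []q). Evaluate φ at each world:
  s0 (successors {s0, s1}): φ is true.
  s1 (successors {s0, s1}): φ is true.
  s2 (successors ∅): φ is true.
  s3 (successors {s3}): φ is true.
For instance, at s3:
  At s3: []~r | []p is true, r -> []q is true, so ([]~r | []p) -> (r -> []q) is true.
    At s3: []~r is true, []p is true, so []~r | []p is true.
      At s3: []~r requires ~r at every successor {s3}.
        At s3: ~r is true.
      So []~r is true at s3.
      At s3: []p requires p at every successor {s3}.
        At s3: p is true.
      So []p is true at s3.
    At s3: r is false, []q is false, so r -> []q is true.
      At s3: []q requires q at every successor {s3}.
        q fails at s3, so []q is false at s3.
Satisfying worlds: {s0, s1, s2, s3}

4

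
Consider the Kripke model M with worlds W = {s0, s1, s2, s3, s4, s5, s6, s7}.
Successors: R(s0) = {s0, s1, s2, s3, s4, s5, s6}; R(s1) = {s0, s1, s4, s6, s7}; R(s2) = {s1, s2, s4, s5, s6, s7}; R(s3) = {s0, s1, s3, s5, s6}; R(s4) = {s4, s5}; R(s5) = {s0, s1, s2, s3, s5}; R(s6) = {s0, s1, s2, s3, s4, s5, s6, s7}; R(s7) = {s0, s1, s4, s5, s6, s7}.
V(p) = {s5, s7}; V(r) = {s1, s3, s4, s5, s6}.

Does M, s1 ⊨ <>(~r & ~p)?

Yes

At s1: <>(~r & ~p) requires ~r & ~p at some successor in {s0, s1, s4, s6, s7}.
  ~r & ~p holds at s0, so <>(~r & ~p) is true at s1.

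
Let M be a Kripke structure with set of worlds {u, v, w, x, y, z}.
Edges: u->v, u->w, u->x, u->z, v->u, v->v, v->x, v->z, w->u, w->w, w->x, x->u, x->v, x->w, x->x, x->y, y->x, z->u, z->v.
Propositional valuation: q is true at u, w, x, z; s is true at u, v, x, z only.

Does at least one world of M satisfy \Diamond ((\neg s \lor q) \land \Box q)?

Yes

Let φ = \Diamond ((\neg s \lor q) \land \Box q). Evaluate φ at each world:
  u (successors {v, w, x, z}): φ is true.
  v (successors {u, v, x, z}): φ is false.
  w (successors {u, w, x}): φ is true.
  x (successors {u, v, w, x, y}): φ is true.
  y (successors {x}): φ is false.
  z (successors {u, v}): φ is false.
Detail at u (witness):
  At u: \Diamond ((\neg s \lor q) \land \Box q) requires (\neg s \lor q) \land \Box q at some successor in {v, w, x, z}.
    (\neg s \lor q) \land \Box q holds at w, so \Diamond ((\neg s \lor q) \land \Box q) is true at u.
      At w: \neg s \lor q is true, \Box q is true, so (\neg s \lor q) \land \Box q is true.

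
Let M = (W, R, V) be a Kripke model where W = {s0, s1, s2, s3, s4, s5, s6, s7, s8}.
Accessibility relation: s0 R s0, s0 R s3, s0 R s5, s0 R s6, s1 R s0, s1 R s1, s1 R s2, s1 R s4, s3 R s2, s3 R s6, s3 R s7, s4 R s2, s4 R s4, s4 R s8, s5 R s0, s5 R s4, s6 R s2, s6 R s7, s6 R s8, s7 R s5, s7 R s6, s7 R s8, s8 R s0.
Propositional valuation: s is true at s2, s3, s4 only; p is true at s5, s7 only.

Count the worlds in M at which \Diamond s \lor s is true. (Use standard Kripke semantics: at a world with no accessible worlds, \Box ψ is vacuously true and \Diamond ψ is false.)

7

Let φ = \Diamond s \lor s. Evaluate φ at each world:
  s0 (successors {s0, s3, s5, s6}): φ is true.
  s1 (successors {s0, s1, s2, s4}): φ is true.
  s2 (successors ∅): φ is true.
  s3 (successors {s2, s6, s7}): φ is true.
  s4 (successors {s2, s4, s8}): φ is true.
  s5 (successors {s0, s4}): φ is true.
  s6 (successors {s2, s7, s8}): φ is true.
  s7 (successors {s5, s6, s8}): φ is false.
  s8 (successors {s0}): φ is false.
For instance, at s5:
  At s5: \Diamond s is true, s is false, so \Diamond s \lor s is true.
    At s5: \Diamond s requires s at some successor in {s0, s4}.
      s holds at s4, so \Diamond s is true at s5.
Satisfying worlds: {s0, s1, s2, s3, s4, s5, s6}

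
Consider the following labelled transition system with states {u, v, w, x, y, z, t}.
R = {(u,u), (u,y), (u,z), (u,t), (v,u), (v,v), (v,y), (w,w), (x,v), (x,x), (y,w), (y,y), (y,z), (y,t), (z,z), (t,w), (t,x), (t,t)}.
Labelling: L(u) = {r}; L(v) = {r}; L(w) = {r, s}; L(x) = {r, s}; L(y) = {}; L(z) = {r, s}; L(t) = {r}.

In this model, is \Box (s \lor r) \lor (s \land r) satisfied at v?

No

At v: \Box (s \lor r) is false, s \land r is false, so \Box (s \lor r) \lor (s \land r) is false.
  At v: \Box (s \lor r) requires s \lor r at every successor {u, v, y}.
    s \lor r fails at y, so \Box (s \lor r) is false at v.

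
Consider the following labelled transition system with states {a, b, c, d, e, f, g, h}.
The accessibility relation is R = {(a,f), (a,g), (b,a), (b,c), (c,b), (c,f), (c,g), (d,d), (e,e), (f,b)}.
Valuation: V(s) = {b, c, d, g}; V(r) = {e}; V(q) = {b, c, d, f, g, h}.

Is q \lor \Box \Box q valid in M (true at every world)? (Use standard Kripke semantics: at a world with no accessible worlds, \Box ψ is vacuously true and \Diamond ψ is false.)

No

Let φ = q \lor \Box \Box q. Evaluate φ at each world:
  a (successors {f, g}): φ is true.
  b (successors {a, c}): φ is true.
  c (successors {b, f, g}): φ is true.
  d (successors {d}): φ is true.
  e (successors {e}): φ is false.
  f (successors {b}): φ is true.
  g (successors ∅): φ is true.
  h (successors ∅): φ is true.
Detail at e (counterexample):
  At e: q is false, \Box \Box q is false, so q \lor \Box \Box q is false.
    At e: \Box \Box q requires \Box q at every successor {e}.
      \Box q fails at e, so \Box \Box q is false at e.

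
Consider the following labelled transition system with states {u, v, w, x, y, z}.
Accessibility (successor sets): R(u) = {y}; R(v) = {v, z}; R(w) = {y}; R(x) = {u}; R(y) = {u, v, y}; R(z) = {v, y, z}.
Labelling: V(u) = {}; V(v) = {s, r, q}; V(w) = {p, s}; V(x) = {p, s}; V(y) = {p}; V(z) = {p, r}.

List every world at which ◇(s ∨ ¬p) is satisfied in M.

Recall that ◇ψ holds at a world iff ψ holds at some accessible world.
Let φ = ◇(s ∨ ¬p). Evaluate φ at each world:
  u (successors {y}): φ is false.
  v (successors {v, z}): φ is true.
  w (successors {y}): φ is false.
  x (successors {u}): φ is true.
  y (successors {u, v, y}): φ is true.
  z (successors {v, y, z}): φ is true.
For instance, at y:
  At y: ◇(s ∨ ¬p) requires s ∨ ¬p at some successor in {u, v, y}.
    s ∨ ¬p holds at u, so ◇(s ∨ ¬p) is true at y.
Satisfying worlds: {v, x, y, z}

v, x, y, z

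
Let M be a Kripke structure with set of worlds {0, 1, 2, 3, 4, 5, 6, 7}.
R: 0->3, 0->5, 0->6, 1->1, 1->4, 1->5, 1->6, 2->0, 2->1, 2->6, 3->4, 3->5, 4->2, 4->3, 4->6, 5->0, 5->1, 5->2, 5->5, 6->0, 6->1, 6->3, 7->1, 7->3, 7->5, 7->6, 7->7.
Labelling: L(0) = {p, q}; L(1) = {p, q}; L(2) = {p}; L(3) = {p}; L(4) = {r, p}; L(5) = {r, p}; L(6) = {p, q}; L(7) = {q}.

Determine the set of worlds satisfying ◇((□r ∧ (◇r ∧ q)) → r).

0, 1, 2, 3, 4, 5, 6, 7

Let φ = ◇((□r ∧ (◇r ∧ q)) → r). Evaluate φ at each world:
  0 (successors {3, 5, 6}): φ is true.
  1 (successors {1, 4, 5, 6}): φ is true.
  2 (successors {0, 1, 6}): φ is true.
  3 (successors {4, 5}): φ is true.
  4 (successors {2, 3, 6}): φ is true.
  5 (successors {0, 1, 2, 5}): φ is true.
  6 (successors {0, 1, 3}): φ is true.
  7 (successors {1, 3, 5, 6, 7}): φ is true.
For instance, at 1:
  At 1: ◇((□r ∧ (◇r ∧ q)) → r) requires (□r ∧ (◇r ∧ q)) → r at some successor in {1, 4, 5, 6}.
    (□r ∧ (◇r ∧ q)) → r holds at 1, so ◇((□r ∧ (◇r ∧ q)) → r) is true at 1.
      At 1: □r ∧ (◇r ∧ q) is false, r is false, so (□r ∧ (◇r ∧ q)) → r is true.
Satisfying worlds: {0, 1, 2, 3, 4, 5, 6, 7}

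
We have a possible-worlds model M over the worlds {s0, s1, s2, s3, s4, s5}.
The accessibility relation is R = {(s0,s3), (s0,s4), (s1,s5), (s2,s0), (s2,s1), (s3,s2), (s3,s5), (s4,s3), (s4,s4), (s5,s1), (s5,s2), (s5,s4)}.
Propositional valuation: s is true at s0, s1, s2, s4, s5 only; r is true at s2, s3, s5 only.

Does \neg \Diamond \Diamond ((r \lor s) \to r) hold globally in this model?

Let φ = \neg \Diamond \Diamond ((r \lor s) \to r). Evaluate φ at each world:
  s0 (successors {s3, s4}): φ is false.
  s1 (successors {s5}): φ is false.
  s2 (successors {s0, s1}): φ is false.
  s3 (successors {s2, s5}): φ is false.
  s4 (successors {s3, s4}): φ is false.
  s5 (successors {s1, s2, s4}): φ is false.
Detail at s0 (counterexample):
  At s0: \Diamond \Diamond ((r \lor s) \to r) is true, so \neg \Diamond \Diamond ((r \lor s) \to r) is false.
    At s0: \Diamond \Diamond ((r \lor s) \to r) requires \Diamond ((r \lor s) \to r) at some successor in {s3, s4}.
      \Diamond ((r \lor s) \to r) holds at s3, so \Diamond \Diamond ((r \lor s) \to r) is true at s0.

No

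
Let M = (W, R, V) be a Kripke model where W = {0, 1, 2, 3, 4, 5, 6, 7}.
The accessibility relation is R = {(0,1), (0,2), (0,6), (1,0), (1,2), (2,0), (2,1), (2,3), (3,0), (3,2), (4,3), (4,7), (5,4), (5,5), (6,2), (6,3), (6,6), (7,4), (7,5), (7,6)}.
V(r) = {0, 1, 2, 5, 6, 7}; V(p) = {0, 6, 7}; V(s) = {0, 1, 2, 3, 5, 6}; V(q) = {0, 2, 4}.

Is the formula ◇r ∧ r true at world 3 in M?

Recall that ◇ψ holds at a world iff ψ holds at some accessible world.
At 3: ◇r is true, r is false, so ◇r ∧ r is false.
  At 3: ◇r requires r at some successor in {0, 2}.
    r holds at 0, so ◇r is true at 3.

No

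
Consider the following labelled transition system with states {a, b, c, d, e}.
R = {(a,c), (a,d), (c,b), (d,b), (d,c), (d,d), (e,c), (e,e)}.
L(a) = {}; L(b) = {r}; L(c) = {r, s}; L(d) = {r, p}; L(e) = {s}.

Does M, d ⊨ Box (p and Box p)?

At d: Box (p and Box p) requires p and Box p at every successor {b, c, d}.
  p and Box p fails at b, so Box (p and Box p) is false at d.
    At b: p is false, Box p is true, so p and Box p is false.
      At b: no accessible worlds, so Box p holds vacuously.

No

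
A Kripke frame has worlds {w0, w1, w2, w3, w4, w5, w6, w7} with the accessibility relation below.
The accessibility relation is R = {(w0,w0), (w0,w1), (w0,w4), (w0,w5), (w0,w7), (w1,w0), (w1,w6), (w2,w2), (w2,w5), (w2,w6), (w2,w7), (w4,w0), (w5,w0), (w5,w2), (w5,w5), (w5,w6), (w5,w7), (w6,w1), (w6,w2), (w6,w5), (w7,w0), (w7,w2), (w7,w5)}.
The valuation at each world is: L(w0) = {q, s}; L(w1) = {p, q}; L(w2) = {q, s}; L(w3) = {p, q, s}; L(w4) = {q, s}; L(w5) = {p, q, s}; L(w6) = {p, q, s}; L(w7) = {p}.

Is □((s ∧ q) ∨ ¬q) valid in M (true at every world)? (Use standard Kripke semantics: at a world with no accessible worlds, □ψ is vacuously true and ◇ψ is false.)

Recall that □ψ holds at a world iff ψ holds at every accessible world, and ◇ψ holds iff ψ holds at some accessible world.
Let φ = □((s ∧ q) ∨ ¬q). Evaluate φ at each world:
  w0 (successors {w0, w1, w4, w5, w7}): φ is false.
  w1 (successors {w0, w6}): φ is true.
  w2 (successors {w2, w5, w6, w7}): φ is true.
  w3 (successors ∅): φ is true.
  w4 (successors {w0}): φ is true.
  w5 (successors {w0, w2, w5, w6, w7}): φ is true.
  w6 (successors {w1, w2, w5}): φ is false.
  w7 (successors {w0, w2, w5}): φ is true.
Detail at w0 (counterexample):
  At w0: □((s ∧ q) ∨ ¬q) requires (s ∧ q) ∨ ¬q at every successor {w0, w1, w4, w5, w7}.
    (s ∧ q) ∨ ¬q fails at w1, so □((s ∧ q) ∨ ¬q) is false at w0.

No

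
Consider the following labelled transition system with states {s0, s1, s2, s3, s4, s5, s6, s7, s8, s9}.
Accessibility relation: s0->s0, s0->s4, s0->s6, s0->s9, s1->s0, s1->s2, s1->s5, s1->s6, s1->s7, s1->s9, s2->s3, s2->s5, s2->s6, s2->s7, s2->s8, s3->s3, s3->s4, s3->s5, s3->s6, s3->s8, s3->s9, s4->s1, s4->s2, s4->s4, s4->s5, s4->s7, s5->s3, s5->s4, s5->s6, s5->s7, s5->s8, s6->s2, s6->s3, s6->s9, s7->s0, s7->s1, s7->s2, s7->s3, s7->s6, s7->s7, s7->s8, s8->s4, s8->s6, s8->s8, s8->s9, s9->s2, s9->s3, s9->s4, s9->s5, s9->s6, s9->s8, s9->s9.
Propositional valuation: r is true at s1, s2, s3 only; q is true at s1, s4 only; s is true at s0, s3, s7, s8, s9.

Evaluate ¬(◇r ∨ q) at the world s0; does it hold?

At s0: ◇r ∨ q is false, so ¬(◇r ∨ q) is true.
  At s0: ◇r is false, q is false, so ◇r ∨ q is false.
    At s0: ◇r requires r at some successor in {s0, s4, s6, s9}.
      At s0: r is false.
      At s4: r is false.
      At s6: r is false.
      At s9: r is false.
    So ◇r is false at s0.

Yes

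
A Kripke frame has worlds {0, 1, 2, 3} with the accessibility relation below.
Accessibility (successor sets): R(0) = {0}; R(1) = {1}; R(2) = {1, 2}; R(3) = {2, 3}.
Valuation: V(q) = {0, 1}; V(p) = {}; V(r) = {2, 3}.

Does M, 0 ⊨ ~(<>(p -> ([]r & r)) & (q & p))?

Yes

At 0: <>(p -> ([]r & r)) & (q & p) is false, so ~(<>(p -> ([]r & r)) & (q & p)) is true.
  At 0: <>(p -> ([]r & r)) is true, q & p is false, so <>(p -> ([]r & r)) & (q & p) is false.
    At 0: <>(p -> ([]r & r)) requires p -> ([]r & r) at some successor in {0}.
      p -> ([]r & r) holds at 0, so <>(p -> ([]r & r)) is true at 0.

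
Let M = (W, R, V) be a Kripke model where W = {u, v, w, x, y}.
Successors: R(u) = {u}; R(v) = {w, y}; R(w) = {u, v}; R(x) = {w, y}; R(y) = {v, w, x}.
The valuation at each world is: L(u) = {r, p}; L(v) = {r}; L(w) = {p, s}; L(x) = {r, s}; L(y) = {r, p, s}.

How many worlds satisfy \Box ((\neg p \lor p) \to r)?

Let φ = \Box ((\neg p \lor p) \to r). Evaluate φ at each world:
  u (successors {u}): φ is true.
  v (successors {w, y}): φ is false.
  w (successors {u, v}): φ is true.
  x (successors {w, y}): φ is false.
  y (successors {v, w, x}): φ is false.
For instance, at w:
  At w: \Box ((\neg p \lor p) \to r) requires (\neg p \lor p) \to r at every successor {u, v}.
    At u: (\neg p \lor p) \to r is true.
    At v: (\neg p \lor p) \to r is true.
  So \Box ((\neg p \lor p) \to r) is true at w.
Satisfying worlds: {u, w}

2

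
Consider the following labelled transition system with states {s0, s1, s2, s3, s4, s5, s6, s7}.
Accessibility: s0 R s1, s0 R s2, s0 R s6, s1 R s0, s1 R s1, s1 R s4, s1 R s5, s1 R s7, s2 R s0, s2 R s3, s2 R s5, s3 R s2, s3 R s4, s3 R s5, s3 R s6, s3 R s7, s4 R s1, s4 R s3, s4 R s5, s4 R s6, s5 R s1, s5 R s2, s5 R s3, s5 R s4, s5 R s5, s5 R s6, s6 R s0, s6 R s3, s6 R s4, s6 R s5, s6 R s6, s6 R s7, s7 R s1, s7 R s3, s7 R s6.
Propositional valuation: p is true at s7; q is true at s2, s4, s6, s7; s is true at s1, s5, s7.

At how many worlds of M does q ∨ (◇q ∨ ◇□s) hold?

Let φ = q ∨ (◇q ∨ ◇□s). Evaluate φ at each world:
  s0 (successors {s1, s2, s6}): φ is true.
  s1 (successors {s0, s1, s4, s5, s7}): φ is true.
  s2 (successors {s0, s3, s5}): φ is true.
  s3 (successors {s2, s4, s5, s6, s7}): φ is true.
  s4 (successors {s1, s3, s5, s6}): φ is true.
  s5 (successors {s1, s2, s3, s4, s5, s6}): φ is true.
  s6 (successors {s0, s3, s4, s5, s6, s7}): φ is true.
  s7 (successors {s1, s3, s6}): φ is true.
For instance, at s1:
  At s1: q is false, ◇q ∨ ◇□s is true, so q ∨ (◇q ∨ ◇□s) is true.
    At s1: ◇q is true, ◇□s is false, so ◇q ∨ ◇□s is true.
      At s1: ◇q requires q at some successor in {s0, s1, s4, s5, s7}.
        q holds at s4, so ◇q is true at s1.
      At s1: ◇□s requires □s at some successor in {s0, s1, s4, s5, s7}.
        At s0: □s is false.
        At s1: □s is false.
        At s4: □s is false.
        At s5: □s is false.
        At s7: □s is false.
      So ◇□s is false at s1.
Satisfying worlds: {s0, s1, s2, s3, s4, s5, s6, s7}

8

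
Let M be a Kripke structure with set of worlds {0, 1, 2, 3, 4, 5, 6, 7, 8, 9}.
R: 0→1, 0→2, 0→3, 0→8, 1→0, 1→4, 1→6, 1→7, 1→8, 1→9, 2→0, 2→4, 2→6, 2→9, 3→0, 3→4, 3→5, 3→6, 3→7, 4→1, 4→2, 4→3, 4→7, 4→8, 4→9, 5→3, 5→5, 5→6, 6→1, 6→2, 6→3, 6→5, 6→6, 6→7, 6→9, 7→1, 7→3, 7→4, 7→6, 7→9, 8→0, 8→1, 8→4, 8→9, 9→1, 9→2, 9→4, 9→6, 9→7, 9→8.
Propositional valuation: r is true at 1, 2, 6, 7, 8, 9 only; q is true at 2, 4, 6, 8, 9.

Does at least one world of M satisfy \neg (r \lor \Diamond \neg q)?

Let φ = \neg (r \lor \Diamond \neg q). Evaluate φ at each world:
  0 (successors {1, 2, 3, 8}): φ is false.
  1 (successors {0, 4, 6, 7, 8, 9}): φ is false.
  2 (successors {0, 4, 6, 9}): φ is false.
  3 (successors {0, 4, 5, 6, 7}): φ is false.
  4 (successors {1, 2, 3, 7, 8, 9}): φ is false.
  5 (successors {3, 5, 6}): φ is false.
  6 (successors {1, 2, 3, 5, 6, 7, 9}): φ is false.
  7 (successors {1, 3, 4, 6, 9}): φ is false.
  8 (successors {0, 1, 4, 9}): φ is false.
  9 (successors {1, 2, 4, 6, 7, 8}): φ is false.
For instance, at 7:
  At 7: r \lor \Diamond \neg q is true, so \neg (r \lor \Diamond \neg q) is false.
    At 7: r is true, \Diamond \neg q is true, so r \lor \Diamond \neg q is true.
      At 7: \Diamond \neg q requires \neg q at some successor in {1, 3, 4, 6, 9}.
        \neg q holds at 1, so \Diamond \neg q is true at 7.

No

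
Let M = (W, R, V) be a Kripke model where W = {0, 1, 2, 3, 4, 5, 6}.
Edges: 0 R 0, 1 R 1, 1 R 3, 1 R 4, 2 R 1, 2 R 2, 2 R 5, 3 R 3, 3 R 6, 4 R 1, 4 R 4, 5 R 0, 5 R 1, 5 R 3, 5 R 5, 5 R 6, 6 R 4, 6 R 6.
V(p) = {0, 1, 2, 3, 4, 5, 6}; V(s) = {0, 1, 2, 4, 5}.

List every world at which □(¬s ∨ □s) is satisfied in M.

0, 3, 6

Recall that □ψ holds at a world iff ψ holds at every accessible world, and ◇ψ holds iff ψ holds at some accessible world.
Let φ = □(¬s ∨ □s). Evaluate φ at each world:
  0 (successors {0}): φ is true.
  1 (successors {1, 3, 4}): φ is false.
  2 (successors {1, 2, 5}): φ is false.
  3 (successors {3, 6}): φ is true.
  4 (successors {1, 4}): φ is false.
  5 (successors {0, 1, 3, 5, 6}): φ is false.
  6 (successors {4, 6}): φ is true.
For instance, at 2:
  At 2: □(¬s ∨ □s) requires ¬s ∨ □s at every successor {1, 2, 5}.
    ¬s ∨ □s fails at 1, so □(¬s ∨ □s) is false at 2.
      At 1: ¬s is false, □s is false, so ¬s ∨ □s is false.
Satisfying worlds: {0, 3, 6}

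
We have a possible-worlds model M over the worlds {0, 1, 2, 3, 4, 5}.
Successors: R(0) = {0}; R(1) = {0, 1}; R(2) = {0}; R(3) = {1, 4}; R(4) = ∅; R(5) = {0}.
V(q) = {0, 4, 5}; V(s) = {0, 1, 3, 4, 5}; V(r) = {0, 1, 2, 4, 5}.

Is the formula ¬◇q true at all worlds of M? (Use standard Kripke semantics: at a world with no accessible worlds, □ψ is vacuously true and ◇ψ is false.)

Let φ = ¬◇q. Evaluate φ at each world:
  0 (successors {0}): φ is false.
  1 (successors {0, 1}): φ is false.
  2 (successors {0}): φ is false.
  3 (successors {1, 4}): φ is false.
  4 (successors ∅): φ is true.
  5 (successors {0}): φ is false.
Detail at 0 (counterexample):
  At 0: ◇q is true, so ¬◇q is false.
    At 0: ◇q requires q at some successor in {0}.
      q holds at 0, so ◇q is true at 0.

No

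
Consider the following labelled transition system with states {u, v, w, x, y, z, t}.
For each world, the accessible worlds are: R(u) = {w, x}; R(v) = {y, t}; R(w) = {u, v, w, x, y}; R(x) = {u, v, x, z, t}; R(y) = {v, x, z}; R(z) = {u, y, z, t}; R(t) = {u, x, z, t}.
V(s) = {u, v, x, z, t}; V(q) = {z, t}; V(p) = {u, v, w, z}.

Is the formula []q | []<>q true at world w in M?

No

At w: []q is false, []<>q is false, so []q | []<>q is false.
  At w: []q requires q at every successor {u, v, w, x, y}.
    q fails at u, so []q is false at w.
  At w: []<>q requires <>q at every successor {u, v, w, x, y}.
    <>q fails at u, so []<>q is false at w.
      At u: <>q requires q at some successor in {w, x}.
        At w: q is false.
        At x: q is false.
      So <>q is false at u.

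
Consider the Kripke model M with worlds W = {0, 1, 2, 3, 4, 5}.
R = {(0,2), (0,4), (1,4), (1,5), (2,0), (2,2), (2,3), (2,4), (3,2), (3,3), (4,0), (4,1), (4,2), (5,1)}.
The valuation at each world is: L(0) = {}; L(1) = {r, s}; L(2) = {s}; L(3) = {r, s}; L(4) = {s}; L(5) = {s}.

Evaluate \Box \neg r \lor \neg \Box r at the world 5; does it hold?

No

Recall that \Box ψ holds at a world iff ψ holds at every accessible world, and \Diamond ψ holds iff ψ holds at some accessible world.
At 5: \Box \neg r is false, \neg \Box r is false, so \Box \neg r \lor \neg \Box r is false.
  At 5: \Box \neg r requires \neg r at every successor {1}.
    \neg r fails at 1, so \Box \neg r is false at 5.
  At 5: \Box r is true, so \neg \Box r is false.
    At 5: \Box r requires r at every successor {1}.
      At 1: r is true.
    So \Box r is true at 5.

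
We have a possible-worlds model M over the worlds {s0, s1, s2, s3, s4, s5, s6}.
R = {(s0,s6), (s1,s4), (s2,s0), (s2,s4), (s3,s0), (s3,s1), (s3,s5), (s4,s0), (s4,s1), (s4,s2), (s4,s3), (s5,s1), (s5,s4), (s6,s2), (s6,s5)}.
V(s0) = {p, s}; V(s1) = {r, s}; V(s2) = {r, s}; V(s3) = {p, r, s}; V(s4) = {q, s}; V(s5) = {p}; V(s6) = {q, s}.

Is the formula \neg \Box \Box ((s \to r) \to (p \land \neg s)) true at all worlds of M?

Yes

Let φ = \neg \Box \Box ((s \to r) \to (p \land \neg s)). Evaluate φ at each world:
  s0 (successors {s6}): φ is true.
  s1 (successors {s4}): φ is true.
  s2 (successors {s0, s4}): φ is true.
  s3 (successors {s0, s1, s5}): φ is true.
  s4 (successors {s0, s1, s2, s3}): φ is true.
  s5 (successors {s1, s4}): φ is true.
  s6 (successors {s2, s5}): φ is true.
For instance, at s1:
  At s1: \Box \Box ((s \to r) \to (p \land \neg s)) is false, so \neg \Box \Box ((s \to r) \to (p \land \neg s)) is true.
    At s1: \Box \Box ((s \to r) \to (p \land \neg s)) requires \Box ((s \to r) \to (p \land \neg s)) at every successor {s4}.
      \Box ((s \to r) \to (p \land \neg s)) fails at s4, so \Box \Box ((s \to r) \to (p \land \neg s)) is false at s1.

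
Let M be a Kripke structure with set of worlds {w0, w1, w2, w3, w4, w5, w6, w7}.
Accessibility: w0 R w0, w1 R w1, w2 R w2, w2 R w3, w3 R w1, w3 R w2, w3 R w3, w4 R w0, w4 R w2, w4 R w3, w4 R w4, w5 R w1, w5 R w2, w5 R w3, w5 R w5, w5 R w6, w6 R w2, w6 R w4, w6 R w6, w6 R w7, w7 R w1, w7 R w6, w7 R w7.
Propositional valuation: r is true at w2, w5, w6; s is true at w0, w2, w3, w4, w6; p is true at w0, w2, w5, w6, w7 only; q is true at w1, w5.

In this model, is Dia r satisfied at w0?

No

Recall that Dia ψ holds at a world iff ψ holds at some accessible world.
At w0: Dia r requires r at some successor in {w0}.
  At w0: r is false.
So Dia r is false at w0.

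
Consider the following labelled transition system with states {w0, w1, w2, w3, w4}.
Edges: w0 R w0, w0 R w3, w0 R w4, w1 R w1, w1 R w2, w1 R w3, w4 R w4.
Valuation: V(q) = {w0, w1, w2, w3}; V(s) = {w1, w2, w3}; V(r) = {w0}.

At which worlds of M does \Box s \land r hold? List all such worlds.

Let φ = \Box s \land r. Evaluate φ at each world:
  w0 (successors {w0, w3, w4}): φ is false.
  w1 (successors {w1, w2, w3}): φ is false.
  w2 (successors ∅): φ is false.
  w3 (successors ∅): φ is false.
  w4 (successors {w4}): φ is false.
For instance, at w1:
  At w1: \Box s is true, r is false, so \Box s \land r is false.
    At w1: \Box s requires s at every successor {w1, w2, w3}.
      At w1: s is true.
      At w2: s is true.
      At w3: s is true.
    So \Box s is true at w1.
Satisfying worlds: none.

none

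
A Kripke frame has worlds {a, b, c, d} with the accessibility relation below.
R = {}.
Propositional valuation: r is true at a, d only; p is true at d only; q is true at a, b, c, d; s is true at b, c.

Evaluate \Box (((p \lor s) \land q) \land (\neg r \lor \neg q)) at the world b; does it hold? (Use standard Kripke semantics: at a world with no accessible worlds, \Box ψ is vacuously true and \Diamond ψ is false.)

At b: no accessible worlds, so \Box (((p \lor s) \land q) \land (\neg r \lor \neg q)) holds vacuously.

Yes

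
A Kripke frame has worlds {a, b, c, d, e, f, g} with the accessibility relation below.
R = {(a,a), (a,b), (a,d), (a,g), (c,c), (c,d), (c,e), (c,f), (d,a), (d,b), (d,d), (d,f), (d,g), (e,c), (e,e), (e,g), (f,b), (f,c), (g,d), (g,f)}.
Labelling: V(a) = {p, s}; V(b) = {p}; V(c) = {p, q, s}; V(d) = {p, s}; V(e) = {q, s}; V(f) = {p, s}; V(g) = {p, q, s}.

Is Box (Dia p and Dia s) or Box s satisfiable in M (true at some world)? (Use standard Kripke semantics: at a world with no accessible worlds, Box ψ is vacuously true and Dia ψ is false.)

Let φ = Box (Dia p and Dia s) or Box s. Evaluate φ at each world:
  a (successors {a, b, d, g}): φ is false.
  b (successors ∅): φ is true.
  c (successors {c, d, e, f}): φ is true.
  d (successors {a, b, d, f, g}): φ is false.
  e (successors {c, e, g}): φ is true.
  f (successors {b, c}): φ is false.
  g (successors {d, f}): φ is true.
Detail at b (witness):
  At b: Box (Dia p and Dia s) is true, Box s is true, so Box (Dia p and Dia s) or Box s is true.
    At b: no accessible worlds, so Box (Dia p and Dia s) holds vacuously.
    At b: no accessible worlds, so Box s holds vacuously.

Yes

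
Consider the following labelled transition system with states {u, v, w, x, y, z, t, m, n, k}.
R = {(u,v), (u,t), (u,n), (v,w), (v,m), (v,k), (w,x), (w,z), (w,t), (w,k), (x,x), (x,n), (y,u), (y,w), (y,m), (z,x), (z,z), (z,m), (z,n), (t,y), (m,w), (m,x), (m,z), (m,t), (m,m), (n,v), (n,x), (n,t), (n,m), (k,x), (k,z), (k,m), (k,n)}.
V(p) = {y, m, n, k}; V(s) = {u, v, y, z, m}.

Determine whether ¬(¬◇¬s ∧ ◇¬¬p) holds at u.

At u: ¬◇¬s ∧ ◇¬¬p is false, so ¬(¬◇¬s ∧ ◇¬¬p) is true.
  At u: ¬◇¬s is false, ◇¬¬p is true, so ¬◇¬s ∧ ◇¬¬p is false.
    At u: ◇¬s is true, so ¬◇¬s is false.
      At u: ◇¬s requires ¬s at some successor in {v, t, n}.
        ¬s holds at t, so ◇¬s is true at u.
    At u: ◇¬¬p requires ¬¬p at some successor in {v, t, n}.
      ¬¬p holds at n, so ◇¬¬p is true at u.

Yes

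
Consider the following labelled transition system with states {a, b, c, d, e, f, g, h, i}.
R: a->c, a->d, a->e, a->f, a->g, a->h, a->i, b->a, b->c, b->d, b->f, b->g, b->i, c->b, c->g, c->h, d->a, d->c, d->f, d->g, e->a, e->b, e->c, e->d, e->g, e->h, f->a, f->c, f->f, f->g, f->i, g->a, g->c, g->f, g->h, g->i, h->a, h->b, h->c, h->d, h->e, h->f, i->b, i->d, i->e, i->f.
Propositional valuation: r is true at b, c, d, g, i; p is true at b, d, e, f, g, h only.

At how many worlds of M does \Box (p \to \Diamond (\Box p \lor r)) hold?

9

Let φ = \Box (p \to \Diamond (\Box p \lor r)). Evaluate φ at each world:
  a (successors {c, d, e, f, g, h, i}): φ is true.
  b (successors {a, c, d, f, g, i}): φ is true.
  c (successors {b, g, h}): φ is true.
  d (successors {a, c, f, g}): φ is true.
  e (successors {a, b, c, d, g, h}): φ is true.
  f (successors {a, c, f, g, i}): φ is true.
  g (successors {a, c, f, h, i}): φ is true.
  h (successors {a, b, c, d, e, f}): φ is true.
  i (successors {b, d, e, f}): φ is true.
For instance, at g:
  At g: \Box (p \to \Diamond (\Box p \lor r)) requires p \to \Diamond (\Box p \lor r) at every successor {a, c, f, h, i}.
    At a: p \to \Diamond (\Box p \lor r) is true.
    At c: p \to \Diamond (\Box p \lor r) is true.
    At f: p \to \Diamond (\Box p \lor r) is true.
    At h: p \to \Diamond (\Box p \lor r) is true.
    At i: p \to \Diamond (\Box p \lor r) is true.
  So \Box (p \to \Diamond (\Box p \lor r)) is true at g.
Satisfying worlds: {a, b, c, d, e, f, g, h, i}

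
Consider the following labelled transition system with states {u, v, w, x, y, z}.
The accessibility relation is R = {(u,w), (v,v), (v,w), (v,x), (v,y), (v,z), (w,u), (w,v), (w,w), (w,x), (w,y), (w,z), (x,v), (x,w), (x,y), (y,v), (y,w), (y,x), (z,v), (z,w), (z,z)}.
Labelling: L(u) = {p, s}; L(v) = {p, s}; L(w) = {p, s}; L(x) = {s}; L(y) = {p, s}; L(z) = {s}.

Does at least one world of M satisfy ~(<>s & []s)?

No

Let φ = ~(<>s & []s). Evaluate φ at each world:
  u (successors {w}): φ is false.
  v (successors {v, w, x, y, z}): φ is false.
  w (successors {u, v, w, x, y, z}): φ is false.
  x (successors {v, w, y}): φ is false.
  y (successors {v, w, x}): φ is false.
  z (successors {v, w, z}): φ is false.
For instance, at x:
  At x: <>s & []s is true, so ~(<>s & []s) is false.
    At x: <>s is true, []s is true, so <>s & []s is true.
      At x: <>s requires s at some successor in {v, w, y}.
        s holds at v, so <>s is true at x.
      At x: []s requires s at every successor {v, w, y}.
        At v: s is true.
        At w: s is true.
        At y: s is true.
      So []s is true at x.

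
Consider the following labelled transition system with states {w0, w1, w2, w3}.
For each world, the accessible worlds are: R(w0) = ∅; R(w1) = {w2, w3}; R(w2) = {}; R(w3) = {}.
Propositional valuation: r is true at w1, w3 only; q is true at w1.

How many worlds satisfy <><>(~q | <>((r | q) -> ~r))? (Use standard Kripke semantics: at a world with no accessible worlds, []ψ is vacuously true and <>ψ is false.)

Recall that <>ψ holds at a world iff ψ holds at some accessible world.
Let φ = <><>(~q | <>((r | q) -> ~r)). Evaluate φ at each world:
  w0 (successors ∅): φ is false.
  w1 (successors {w2, w3}): φ is false.
  w2 (successors ∅): φ is false.
  w3 (successors ∅): φ is false.
For instance, at w1:
  At w1: <><>(~q | <>((r | q) -> ~r)) requires <>(~q | <>((r | q) -> ~r)) at some successor in {w2, w3}.
    At w2: <>(~q | <>((r | q) -> ~r)) is false.
    At w3: <>(~q | <>((r | q) -> ~r)) is false.
  So <><>(~q | <>((r | q) -> ~r)) is false at w1.
Satisfying worlds: none.

0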